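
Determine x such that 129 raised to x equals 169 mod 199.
124

Baby-step giant-step with step n = ⌈√199⌉ = 15.
Baby steps 129^j mod 199 (j:value) for j=0..14: 0:1, 1:129, 2:124, 3:76, 4:53, 5:71, 6:5, 7:48, 8:23, 9:181, 10:66, 11:156, 12:25, 13:41, 14:115.
Giant-step multiplier: 129^(-15) ≡ 129^(198-15) = 129^183 ≡ 42 (mod 199).
Giant steps γ_i = 169·42^i mod 199: γ_0=169, γ_1=133, γ_2=14, γ_3=190, γ_4=20, γ_5=44, γ_6=57, γ_7=6, γ_8=53 (in table at j=4).
x = i·n + j = 8·15 + 4 = 124.
Check: 129^124 ≡ 169 (mod 199).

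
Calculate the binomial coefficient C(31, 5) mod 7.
0

Using Lucas' theorem:
Write n=31 and k=5 in base 7:
n in base 7: [4, 3]
k in base 7: [0, 5]
C(31,5) mod 7 = ∏ C(n_i, k_i) mod 7
Digit binomials (mod 7): C(4,0) = 1; C(3,5) = 0 (k_i > n_i)
Product: 1 × 0 = 0 ≡ 0 (mod 7)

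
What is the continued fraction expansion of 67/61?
[1; 10, 6]

Euclidean algorithm steps:
67 = 1 × 61 + 6
61 = 10 × 6 + 1
6 = 6 × 1 + 0
Continued fraction: [1; 10, 6]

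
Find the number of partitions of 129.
4835271870

p(n) counts ways to write n as a sum of positive integers (order ignored).
Euler's pentagonal recurrence: p(k) = p(k-1) + p(k-2) - p(k-5) - p(k-7) + p(k-12) + p(k-15) - ... (offsets j(3j∓1)/2, signs ++--, p(0)=1, p(<0)=0).
DP table for k = 0..128: p(0)=1, p(1)=1, p(2)=2, p(3)=3, p(4)=5, p(5)=7, p(6)=11, p(7)=15, p(8)=22, p(9)=30, p(10)=42, p(11)=56, p(12)=77, p(13)=101, p(14)=135, p(15)=176, p(16)=231, p(17)=297, p(18)=385, p(19)=490, p(20)=627, p(21)=792, p(22)=1002, p(23)=1255, p(24)=1575, p(25)=1958, p(26)=2436, p(27)=3010, p(28)=3718, p(29)=4565, p(30)=5604, p(31)=6842, p(32)=8349, p(33)=10143, p(34)=12310, p(35)=14883, p(36)=17977, p(37)=21637, p(38)=26015, p(39)=31185, p(40)=37338, p(41)=44583, p(42)=53174, p(43)=63261, p(44)=75175, p(45)=89134, p(46)=105558, p(47)=124754, p(48)=147273, p(49)=173525, p(50)=204226, p(51)=239943, p(52)=281589, p(53)=329931, p(54)=386155, p(55)=451276, p(56)=526823, p(57)=614154, p(58)=715220, p(59)=831820, p(60)=966467, p(61)=1121505, p(62)=1300156, p(63)=1505499, p(64)=1741630, p(65)=2012558, p(66)=2323520, p(67)=2679689, p(68)=3087735, p(69)=3554345, p(70)=4087968, p(71)=4697205, p(72)=5392783, p(73)=6185689, p(74)=7089500, p(75)=8118264, p(76)=9289091, p(77)=10619863, p(78)=12132164, p(79)=13848650, p(80)=15796476, p(81)=18004327, p(82)=20506255, p(83)=23338469, p(84)=26543660, p(85)=30167357, p(86)=34262962, p(87)=38887673, p(88)=44108109, p(89)=49995925, p(90)=56634173, p(91)=64112359, p(92)=72533807, p(93)=82010177, p(94)=92669720, p(95)=104651419, p(96)=118114304, p(97)=133230930, p(98)=150198136, p(99)=169229875, p(100)=190569292, p(101)=214481126, p(102)=241265379, p(103)=271248950, p(104)=304801365, p(105)=342325709, p(106)=384276336, p(107)=431149389, p(108)=483502844, p(109)=541946240, p(110)=607163746, p(111)=679903203, p(112)=761002156, p(113)=851376628, p(114)=952050665, p(115)=1064144451, p(116)=1188908248, p(117)=1327710076, p(118)=1482074143, p(119)=1653668665, p(120)=1844349560, p(121)=2056148051, p(122)=2291320912, p(123)=2552338241, p(124)=2841940500, p(125)=3163127352, p(126)=3519222692, p(127)=3913864295, p(128)=4351078600.
Final step: p(129) = p(128) + p(127) - p(124) - p(122) + p(117) + p(114) - p(107) - p(103) + p(94) + p(89) - p(78) - p(72) + p(59) + p(52) - p(37) - p(29) + p(12) + p(3)
= 4351078600 + 3913864295 - 2841940500 - 2291320912 + 1327710076 + 952050665 - 431149389 - 271248950 + 92669720 + 49995925 - 12132164 - 5392783 + 831820 + 281589 - 21637 - 4565 + 77 + 3
= 4835271870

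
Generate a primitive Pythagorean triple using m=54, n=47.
(707, 5076, 5125)

Euclid's formula: a = m² - n², b = 2mn, c = m² + n²
m = 54, n = 47
a = 54² - 47² = 2916 - 2209 = 707
b = 2 × 54 × 47 = 5076
c = 54² + 47² = 2916 + 2209 = 5125
Verification: 707² + 5076² = 499849 + 25765776 = 26265625 = 5125² ✓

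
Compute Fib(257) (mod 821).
788

Matrix identity: Q^n = [[F_(n+1), F_n], [F_n, F_(n-1)]] with Q = [[1,1],[1,0]].
n = 257 = 100000001₂. Square-and-multiply, entries mod 821:
Q^1 = [[1,1],[1,0]]
Q^2 = (Q^1)² = [[2,1],[1,1]]
Q^4 = (Q^2)² = [[5,3],[3,2]]
Q^8 = (Q^4)² = [[34,21],[21,13]]
Q^16 = (Q^8)² = [[776,166],[166,610]]
Q^32 = (Q^16)² = [[25,196],[196,650]]
Q^64 = (Q^32)² = [[454,119],[119,335]]
Q^128 = (Q^64)² = [[249,297],[297,773]]
Q^257 = (Q^128)²·Q = [[552,788],[788,585]]
F_257 mod 821 = Q^257[0][1] = 788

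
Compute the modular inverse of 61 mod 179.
135

gcd(61, 179) = 1, so the inverse exists.
Extended Euclidean algorithm on (179, 61):
179 = 2 × 61 + 57  ⟹  57 = (1)·179 + (-2)·61
61 = 1 × 57 + 4  ⟹  4 = (-1)·179 + (3)·61
57 = 14 × 4 + 1  ⟹  1 = (15)·179 + (-44)·61
So (-44)·61 ≡ 1 (mod 179), i.e. 61^(-1) ≡ -44 ≡ 135 (mod 179).
Check: 61 × 135 = 8235 ≡ 1 (mod 179)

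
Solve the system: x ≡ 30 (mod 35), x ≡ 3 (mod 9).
30

Using Chinese Remainder Theorem:
M = 35 × 9 = 315
M1 = 9, M2 = 35
y1 = 9^(-1) mod 35 = 4
y2 = 35^(-1) mod 9 = 8
x = (30×9×4 + 3×35×8) mod 315 = 30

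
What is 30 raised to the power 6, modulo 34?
16

Repeated squaring. Binary of 6 = 110.
30^1 ≡ 30 (mod 34); 30^2 ≡ 16 (mod 34); 30^4 ≡ 18 (mod 34)
30^6 = 30^2 × 30^4 ≡ 16 (mod 34)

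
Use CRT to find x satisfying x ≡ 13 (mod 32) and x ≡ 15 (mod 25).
365

Using Chinese Remainder Theorem:
M = 32 × 25 = 800
M1 = 25, M2 = 32
y1 = 25^(-1) mod 32 = 9
y2 = 32^(-1) mod 25 = 18
x = (13×25×9 + 15×32×18) mod 800 = 365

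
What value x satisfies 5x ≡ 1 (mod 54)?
11

gcd(5, 54) = 1, so the inverse exists.
Extended Euclidean algorithm on (54, 5):
54 = 10 × 5 + 4  ⟹  4 = (1)·54 + (-10)·5
5 = 1 × 4 + 1  ⟹  1 = (-1)·54 + (11)·5
So (11)·5 ≡ 1 (mod 54), i.e. 5^(-1) ≡ 11 (mod 54).
Check: 5 × 11 = 55 ≡ 1 (mod 54)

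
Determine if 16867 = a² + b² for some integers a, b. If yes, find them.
Not possible

Factorization: 16867 = 101 × 167
By Fermat: n is sum of two squares iff every prime p ≡ 3 (mod 4) appears to even power.
Prime(s) ≡ 3 (mod 4) with odd exponent: [(167, 1)]
Therefore 16867 cannot be expressed as a² + b².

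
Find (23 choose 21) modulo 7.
1

Using Lucas' theorem:
Write n=23 and k=21 in base 7:
n in base 7: [3, 2]
k in base 7: [3, 0]
C(23,21) mod 7 = ∏ C(n_i, k_i) mod 7
Digit binomials (mod 7): C(3,3) = 1; C(2,0) = 1
Product: 1 × 1 = 1 ≡ 1 (mod 7)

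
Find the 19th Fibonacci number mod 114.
77

Matrix identity: Q^n = [[F_(n+1), F_n], [F_n, F_(n-1)]] with Q = [[1,1],[1,0]].
n = 19 = 10011₂. Square-and-multiply, entries mod 114:
Q^1 = [[1,1],[1,0]]
Q^2 = (Q^1)² = [[2,1],[1,1]]
Q^4 = (Q^2)² = [[5,3],[3,2]]
Q^9 = (Q^4)²·Q = [[55,34],[34,21]]
Q^19 = (Q^9)²·Q = [[39,77],[77,76]]
F_19 mod 114 = Q^19[0][1] = 77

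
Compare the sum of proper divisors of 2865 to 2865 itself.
deficient

Proper divisors of 2865: sum = 1 + 3 + 5 + 15 + 191 + 573 + 955 = 1743
Since 1743 < 2865, 2865 is deficient.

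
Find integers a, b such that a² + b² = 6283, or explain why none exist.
Not possible

Factorization: 6283 = 61 × 103
By Fermat: n is sum of two squares iff every prime p ≡ 3 (mod 4) appears to even power.
Prime(s) ≡ 3 (mod 4) with odd exponent: [(103, 1)]
Therefore 6283 cannot be expressed as a² + b².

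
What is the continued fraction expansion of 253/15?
[16; 1, 6, 2]

Euclidean algorithm steps:
253 = 16 × 15 + 13
15 = 1 × 13 + 2
13 = 6 × 2 + 1
2 = 2 × 1 + 0
Continued fraction: [16; 1, 6, 2]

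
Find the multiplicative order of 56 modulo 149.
148

149 is prime, so ord(56) divides φ(149) = 148.
Divisors of 148: 1, 2, 4, 37, 74, 148.
Repeated squaring: 56^1 ≡ 56, 56^2 ≡ 7, 56^4 ≡ 49, 56^8 ≡ 17, 56^16 ≡ 140, 56^32 ≡ 81, 56^64 ≡ 5, 56^128 ≡ 25 (mod 149).
Test 56^d mod 149 for each divisor d in increasing order:
56^1 ≡ 56
56^2 ≡ 7
56^4 ≡ 49
56^37 = 56^32·56^4·56^1 ≡ 105
56^74 = 56^64·56^8·56^2 ≡ 148
56^148 = 56^128·56^16·56^4 ≡ 1  ← first divisor giving 1
The order is 148.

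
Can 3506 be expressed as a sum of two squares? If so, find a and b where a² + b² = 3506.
5² + 59² (a=5, b=59)

Factorization: 3506 = 2 × 1753
By Fermat: n is sum of two squares iff every prime p ≡ 3 (mod 4) appears to even power.
All primes ≡ 3 (mod 4) appear to even power.
Search a = 0, 1, 2, … for 3506 - a² a perfect square: first hit at a = 5: 3506 - 25 = 3481 = 59².
3506 = 5² + 59² = 25 + 3481 ✓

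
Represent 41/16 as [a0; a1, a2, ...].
[2; 1, 1, 3, 2]

Euclidean algorithm steps:
41 = 2 × 16 + 9
16 = 1 × 9 + 7
9 = 1 × 7 + 2
7 = 3 × 2 + 1
2 = 2 × 1 + 0
Continued fraction: [2; 1, 1, 3, 2]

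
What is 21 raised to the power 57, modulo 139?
74

Repeated squaring. Binary of 57 = 111001.
21^1 ≡ 21 (mod 139); 21^2 ≡ 24 (mod 139); 21^4 ≡ 20 (mod 139); 21^8 ≡ 122 (mod 139); 21^16 ≡ 11 (mod 139); 21^32 ≡ 121 (mod 139)
21^57 = 21^1 × 21^8 × 21^16 × 21^32 ≡ 74 (mod 139)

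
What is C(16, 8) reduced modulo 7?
4

Using Lucas' theorem:
Write n=16 and k=8 in base 7:
n in base 7: [2, 2]
k in base 7: [1, 1]
C(16,8) mod 7 = ∏ C(n_i, k_i) mod 7
Digit binomials (mod 7): C(2,1) = 2; C(2,1) = 2
Product: 2 × 2 = 4 ≡ 4 (mod 7)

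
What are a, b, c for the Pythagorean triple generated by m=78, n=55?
(3059, 8580, 9109)

Euclid's formula: a = m² - n², b = 2mn, c = m² + n²
m = 78, n = 55
a = 78² - 55² = 6084 - 3025 = 3059
b = 2 × 78 × 55 = 8580
c = 78² + 55² = 6084 + 3025 = 9109
Verification: 3059² + 8580² = 9357481 + 73616400 = 82973881 = 9109² ✓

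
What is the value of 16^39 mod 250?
186

Repeated squaring. Binary of 39 = 100111.
16^1 ≡ 16 (mod 250); 16^2 ≡ 6 (mod 250); 16^4 ≡ 36 (mod 250); 16^8 ≡ 46 (mod 250); 16^16 ≡ 116 (mod 250); 16^32 ≡ 206 (mod 250)
16^39 = 16^1 × 16^2 × 16^4 × 16^32 ≡ 186 (mod 250)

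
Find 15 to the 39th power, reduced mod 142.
73

Repeated squaring. Binary of 39 = 100111.
15^1 ≡ 15 (mod 142); 15^2 ≡ 83 (mod 142); 15^4 ≡ 73 (mod 142); 15^8 ≡ 75 (mod 142); 15^16 ≡ 87 (mod 142); 15^32 ≡ 43 (mod 142)
15^39 = 15^1 × 15^2 × 15^4 × 15^32 ≡ 73 (mod 142)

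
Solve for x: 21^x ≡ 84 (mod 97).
53

Baby-step giant-step with step n = ⌈√97⌉ = 10.
Baby steps 21^j mod 97 (j:value) for j=0..9: 0:1, 1:21, 2:53, 3:46, 4:93, 5:13, 6:79, 7:10, 8:16, 9:45.
Giant-step multiplier: 21^(-10) ≡ 21^(96-10) = 21^86 ≡ 31 (mod 97).
Giant steps γ_i = 84·31^i mod 97: γ_0=84, γ_1=82, γ_2=20, γ_3=38, γ_4=14, γ_5=46 (in table at j=3).
x = i·n + j = 5·10 + 3 = 53.
Check: 21^53 ≡ 84 (mod 97).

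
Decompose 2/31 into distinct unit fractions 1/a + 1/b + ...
1/16 + 1/496

Greedy algorithm:
2/31: ceiling(31/2) = 16, use 1/16
1/496: ceiling(496/1) = 496, use 1/496
Result: 2/31 = 1/16 + 1/496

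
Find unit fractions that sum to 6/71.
1/12 + 1/852

Greedy algorithm:
6/71: ceiling(71/6) = 12, use 1/12
1/852: ceiling(852/1) = 852, use 1/852
Result: 6/71 = 1/12 + 1/852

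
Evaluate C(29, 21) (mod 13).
0

Using Lucas' theorem:
Write n=29 and k=21 in base 13:
n in base 13: [2, 3]
k in base 13: [1, 8]
C(29,21) mod 13 = ∏ C(n_i, k_i) mod 13
Digit binomials (mod 13): C(2,1) = 2; C(3,8) = 0 (k_i > n_i)
Product: 2 × 0 = 0 ≡ 0 (mod 13)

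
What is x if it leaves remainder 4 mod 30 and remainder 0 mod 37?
814

Using Chinese Remainder Theorem:
M = 30 × 37 = 1110
M1 = 37, M2 = 30
y1 = 37^(-1) mod 30 = 13
y2 = 30^(-1) mod 37 = 21
x = (4×37×13 + 0×30×21) mod 1110 = 814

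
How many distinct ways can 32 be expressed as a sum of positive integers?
8349

p(n) counts ways to write n as a sum of positive integers (order ignored).
Euler's pentagonal recurrence: p(k) = p(k-1) + p(k-2) - p(k-5) - p(k-7) + p(k-12) + p(k-15) - ... (offsets j(3j∓1)/2, signs ++--, p(0)=1, p(<0)=0).
DP table for k = 0..31: p(0)=1, p(1)=1, p(2)=2, p(3)=3, p(4)=5, p(5)=7, p(6)=11, p(7)=15, p(8)=22, p(9)=30, p(10)=42, p(11)=56, p(12)=77, p(13)=101, p(14)=135, p(15)=176, p(16)=231, p(17)=297, p(18)=385, p(19)=490, p(20)=627, p(21)=792, p(22)=1002, p(23)=1255, p(24)=1575, p(25)=1958, p(26)=2436, p(27)=3010, p(28)=3718, p(29)=4565, p(30)=5604, p(31)=6842.
Final step: p(32) = p(31) + p(30) - p(27) - p(25) + p(20) + p(17) - p(10) - p(6)
= 6842 + 5604 - 3010 - 1958 + 627 + 297 - 42 - 11
= 8349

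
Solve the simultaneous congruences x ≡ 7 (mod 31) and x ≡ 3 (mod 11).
69

Using Chinese Remainder Theorem:
M = 31 × 11 = 341
M1 = 11, M2 = 31
y1 = 11^(-1) mod 31 = 17
y2 = 31^(-1) mod 11 = 5
x = (7×11×17 + 3×31×5) mod 341 = 69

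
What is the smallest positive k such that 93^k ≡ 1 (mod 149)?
148

149 is prime, so ord(93) divides φ(149) = 148.
Divisors of 148: 1, 2, 4, 37, 74, 148.
Repeated squaring: 93^1 ≡ 93, 93^2 ≡ 7, 93^4 ≡ 49, 93^8 ≡ 17, 93^16 ≡ 140, 93^32 ≡ 81, 93^64 ≡ 5, 93^128 ≡ 25 (mod 149).
Test 93^d mod 149 for each divisor d in increasing order:
93^1 ≡ 93
93^2 ≡ 7
93^4 ≡ 49
93^37 = 93^32·93^4·93^1 ≡ 44
93^74 = 93^64·93^8·93^2 ≡ 148
93^148 = 93^128·93^16·93^4 ≡ 1  ← first divisor giving 1
The order is 148.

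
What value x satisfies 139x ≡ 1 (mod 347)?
5

gcd(139, 347) = 1, so the inverse exists.
Extended Euclidean algorithm on (347, 139):
347 = 2 × 139 + 69  ⟹  69 = (1)·347 + (-2)·139
139 = 2 × 69 + 1  ⟹  1 = (-2)·347 + (5)·139
So (5)·139 ≡ 1 (mod 347), i.e. 139^(-1) ≡ 5 (mod 347).
Check: 139 × 5 = 695 ≡ 1 (mod 347)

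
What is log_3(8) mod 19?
3

Baby-step giant-step with step n = ⌈√19⌉ = 5.
Baby steps 3^j mod 19 (j:value) for j=0..4: 0:1, 1:3, 2:9, 3:8, 4:5.
h = 8 is already in the table at j=3, so x = 3.
Check: 3^3 ≡ 8 (mod 19).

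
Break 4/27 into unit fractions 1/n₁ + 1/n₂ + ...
1/7 + 1/189

Greedy algorithm:
4/27: ceiling(27/4) = 7, use 1/7
1/189: ceiling(189/1) = 189, use 1/189
Result: 4/27 = 1/7 + 1/189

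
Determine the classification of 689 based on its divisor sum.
deficient

Proper divisors of 689: sum = 1 + 13 + 53 = 67
Since 67 < 689, 689 is deficient.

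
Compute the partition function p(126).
3519222692

p(n) counts ways to write n as a sum of positive integers (order ignored).
Euler's pentagonal recurrence: p(k) = p(k-1) + p(k-2) - p(k-5) - p(k-7) + p(k-12) + p(k-15) - ... (offsets j(3j∓1)/2, signs ++--, p(0)=1, p(<0)=0).
DP table for k = 0..125: p(0)=1, p(1)=1, p(2)=2, p(3)=3, p(4)=5, p(5)=7, p(6)=11, p(7)=15, p(8)=22, p(9)=30, p(10)=42, p(11)=56, p(12)=77, p(13)=101, p(14)=135, p(15)=176, p(16)=231, p(17)=297, p(18)=385, p(19)=490, p(20)=627, p(21)=792, p(22)=1002, p(23)=1255, p(24)=1575, p(25)=1958, p(26)=2436, p(27)=3010, p(28)=3718, p(29)=4565, p(30)=5604, p(31)=6842, p(32)=8349, p(33)=10143, p(34)=12310, p(35)=14883, p(36)=17977, p(37)=21637, p(38)=26015, p(39)=31185, p(40)=37338, p(41)=44583, p(42)=53174, p(43)=63261, p(44)=75175, p(45)=89134, p(46)=105558, p(47)=124754, p(48)=147273, p(49)=173525, p(50)=204226, p(51)=239943, p(52)=281589, p(53)=329931, p(54)=386155, p(55)=451276, p(56)=526823, p(57)=614154, p(58)=715220, p(59)=831820, p(60)=966467, p(61)=1121505, p(62)=1300156, p(63)=1505499, p(64)=1741630, p(65)=2012558, p(66)=2323520, p(67)=2679689, p(68)=3087735, p(69)=3554345, p(70)=4087968, p(71)=4697205, p(72)=5392783, p(73)=6185689, p(74)=7089500, p(75)=8118264, p(76)=9289091, p(77)=10619863, p(78)=12132164, p(79)=13848650, p(80)=15796476, p(81)=18004327, p(82)=20506255, p(83)=23338469, p(84)=26543660, p(85)=30167357, p(86)=34262962, p(87)=38887673, p(88)=44108109, p(89)=49995925, p(90)=56634173, p(91)=64112359, p(92)=72533807, p(93)=82010177, p(94)=92669720, p(95)=104651419, p(96)=118114304, p(97)=133230930, p(98)=150198136, p(99)=169229875, p(100)=190569292, p(101)=214481126, p(102)=241265379, p(103)=271248950, p(104)=304801365, p(105)=342325709, p(106)=384276336, p(107)=431149389, p(108)=483502844, p(109)=541946240, p(110)=607163746, p(111)=679903203, p(112)=761002156, p(113)=851376628, p(114)=952050665, p(115)=1064144451, p(116)=1188908248, p(117)=1327710076, p(118)=1482074143, p(119)=1653668665, p(120)=1844349560, p(121)=2056148051, p(122)=2291320912, p(123)=2552338241, p(124)=2841940500, p(125)=3163127352.
Final step: p(126) = p(125) + p(124) - p(121) - p(119) + p(114) + p(111) - p(104) - p(100) + p(91) + p(86) - p(75) - p(69) + p(56) + p(49) - p(34) - p(26) + p(9) + p(0)
= 3163127352 + 2841940500 - 2056148051 - 1653668665 + 952050665 + 679903203 - 304801365 - 190569292 + 64112359 + 34262962 - 8118264 - 3554345 + 526823 + 173525 - 12310 - 2436 + 30 + 1
= 3519222692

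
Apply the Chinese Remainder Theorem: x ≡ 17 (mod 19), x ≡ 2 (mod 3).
17

Using Chinese Remainder Theorem:
M = 19 × 3 = 57
M1 = 3, M2 = 19
y1 = 3^(-1) mod 19 = 13
y2 = 19^(-1) mod 3 = 1
x = (17×3×13 + 2×19×1) mod 57 = 17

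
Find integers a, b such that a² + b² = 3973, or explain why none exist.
2² + 63² (a=2, b=63)

Factorization: 3973 = 29 × 137
By Fermat: n is sum of two squares iff every prime p ≡ 3 (mod 4) appears to even power.
All primes ≡ 3 (mod 4) appear to even power.
Search a = 0, 1, 2, … for 3973 - a² a perfect square: first hit at a = 2: 3973 - 4 = 3969 = 63².
3973 = 2² + 63² = 4 + 3969 ✓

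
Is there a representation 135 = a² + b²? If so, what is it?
Not possible

Factorization: 135 = 3^3 × 5
By Fermat: n is sum of two squares iff every prime p ≡ 3 (mod 4) appears to even power.
Prime(s) ≡ 3 (mod 4) with odd exponent: [(3, 3)]
Therefore 135 cannot be expressed as a² + b².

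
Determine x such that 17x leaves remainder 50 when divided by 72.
x ≡ 58 (mod 72)

gcd(17, 72) = 1, which divides 50, so solutions exist.
Find 17^(-1) mod 72 by the extended Euclidean algorithm:
72 = 4 × 17 + 4  ⟹  4 = (1)·72 + (-4)·17
17 = 4 × 4 + 1  ⟹  1 = (-4)·72 + (17)·17
So (17)·17 ≡ 1 (mod 72), i.e. 17^(-1) ≡ 17 (mod 72).
x ≡ 17 × 50 = 850 ≡ 58 (mod 72).
Check: 17 × 58 = 986 ≡ 50 (mod 72).
Unique solution: x ≡ 58 (mod 72)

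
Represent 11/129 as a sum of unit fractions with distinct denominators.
1/12 + 1/516

Greedy algorithm:
11/129: ceiling(129/11) = 12, use 1/12
1/516: ceiling(516/1) = 516, use 1/516
Result: 11/129 = 1/12 + 1/516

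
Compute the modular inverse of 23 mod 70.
67

gcd(23, 70) = 1, so the inverse exists.
Extended Euclidean algorithm on (70, 23):
70 = 3 × 23 + 1  ⟹  1 = (1)·70 + (-3)·23
So (-3)·23 ≡ 1 (mod 70), i.e. 23^(-1) ≡ -3 ≡ 67 (mod 70).
Check: 23 × 67 = 1541 ≡ 1 (mod 70)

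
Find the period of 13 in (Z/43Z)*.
21

43 is prime, so ord(13) divides φ(43) = 42.
Divisors of 42: 1, 2, 3, 6, 7, 14, 21, 42.
Repeated squaring: 13^1 ≡ 13, 13^2 ≡ 40, 13^4 ≡ 9, 13^8 ≡ 38, 13^16 ≡ 25, 13^32 ≡ 23 (mod 43).
Test 13^d mod 43 for each divisor d in increasing order:
13^1 ≡ 13
13^2 ≡ 40
13^3 = 13^2·13^1 ≡ 4
13^6 = 13^4·13^2 ≡ 16
13^7 = 13^4·13^2·13^1 ≡ 36
13^14 = 13^8·13^4·13^2 ≡ 6
13^21 = 13^16·13^4·13^1 ≡ 1  ← first divisor giving 1
The order is 21.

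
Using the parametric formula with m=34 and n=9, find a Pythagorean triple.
(1075, 612, 1237)

Euclid's formula: a = m² - n², b = 2mn, c = m² + n²
m = 34, n = 9
a = 34² - 9² = 1156 - 81 = 1075
b = 2 × 34 × 9 = 612
c = 34² + 9² = 1156 + 81 = 1237
Verification: 1075² + 612² = 1155625 + 374544 = 1530169 = 1237² ✓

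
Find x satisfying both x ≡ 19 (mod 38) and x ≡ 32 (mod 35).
627

Using Chinese Remainder Theorem:
M = 38 × 35 = 1330
M1 = 35, M2 = 38
y1 = 35^(-1) mod 38 = 25
y2 = 38^(-1) mod 35 = 12
x = (19×35×25 + 32×38×12) mod 1330 = 627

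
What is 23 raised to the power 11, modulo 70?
67

Repeated squaring. Binary of 11 = 1011.
23^1 ≡ 23 (mod 70); 23^2 ≡ 39 (mod 70); 23^4 ≡ 51 (mod 70); 23^8 ≡ 11 (mod 70)
23^11 = 23^1 × 23^2 × 23^8 ≡ 67 (mod 70)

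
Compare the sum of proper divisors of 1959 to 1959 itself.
deficient

Proper divisors of 1959: sum = 1 + 3 + 653 = 657
Since 657 < 1959, 1959 is deficient.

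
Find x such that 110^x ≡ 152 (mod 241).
95

Baby-step giant-step with step n = ⌈√241⌉ = 16.
Baby steps 110^j mod 241 (j:value) for j=0..15: 0:1, 1:110, 2:50, 3:198, 4:90, 5:19, 6:162, 7:227, 8:147, 9:23, 10:120, 11:186, 12:216, 13:142, 14:196, 15:111.
Giant-step multiplier: 110^(-16) ≡ 110^(240-16) = 110^224 ≡ 119 (mod 241).
Giant steps γ_i = 152·119^i mod 241: γ_0=152, γ_1=13, γ_2=101, γ_3=210, γ_4=167, γ_5=111 (in table at j=15).
x = i·n + j = 5·16 + 15 = 95.
Check: 110^95 ≡ 152 (mod 241).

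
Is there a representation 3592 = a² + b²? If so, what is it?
26² + 54² (a=26, b=54)

Factorization: 3592 = 2^3 × 449
By Fermat: n is sum of two squares iff every prime p ≡ 3 (mod 4) appears to even power.
All primes ≡ 3 (mod 4) appear to even power.
Search a = 0, 1, 2, … for 3592 - a² a perfect square: first hit at a = 26: 3592 - 676 = 2916 = 54².
3592 = 26² + 54² = 676 + 2916 ✓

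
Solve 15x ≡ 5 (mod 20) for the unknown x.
x ≡ 3 (mod 4)

gcd(15, 20) = 5, which divides 5, so solutions exist.
Divide through by 5: 3x ≡ 1 (mod 4).
Find 3^(-1) mod 4 by the extended Euclidean algorithm:
4 = 1 × 3 + 1  ⟹  1 = (1)·4 + (-1)·3
So (-1)·3 ≡ 1 (mod 4), i.e. 3^(-1) ≡ -1 ≡ 3 (mod 4).
x ≡ 3 × 1 = 3 ≡ 3 (mod 4).
Check: 15 × 3 = 45 ≡ 5 (mod 20).
x ≡ 3 (mod 4), giving 5 solutions mod 20.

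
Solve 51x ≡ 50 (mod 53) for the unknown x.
x ≡ 28 (mod 53)

gcd(51, 53) = 1, which divides 50, so solutions exist.
Find 51^(-1) mod 53 by the extended Euclidean algorithm:
53 = 1 × 51 + 2  ⟹  2 = (1)·53 + (-1)·51
51 = 25 × 2 + 1  ⟹  1 = (-25)·53 + (26)·51
So (26)·51 ≡ 1 (mod 53), i.e. 51^(-1) ≡ 26 (mod 53).
x ≡ 26 × 50 = 1300 ≡ 28 (mod 53).
Check: 51 × 28 = 1428 ≡ 50 (mod 53).
Unique solution: x ≡ 28 (mod 53)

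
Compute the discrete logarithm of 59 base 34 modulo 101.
59

Baby-step giant-step with step n = ⌈√101⌉ = 11.
Baby steps 34^j mod 101 (j:value) for j=0..10: 0:1, 1:34, 2:45, 3:15, 4:5, 5:69, 6:23, 7:75, 8:25, 9:42, 10:14.
Giant-step multiplier: 34^(-11) ≡ 34^(100-11) = 34^89 ≡ 94 (mod 101).
Giant steps γ_i = 59·94^i mod 101: γ_0=59, γ_1=92, γ_2=63, γ_3=64, γ_4=57, γ_5=5 (in table at j=4).
x = i·n + j = 5·11 + 4 = 59.
Check: 34^59 ≡ 59 (mod 101).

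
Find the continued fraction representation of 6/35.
[0; 5, 1, 5]

Euclidean algorithm steps:
6 = 0 × 35 + 6
35 = 5 × 6 + 5
6 = 1 × 5 + 1
5 = 5 × 1 + 0
Continued fraction: [0; 5, 1, 5]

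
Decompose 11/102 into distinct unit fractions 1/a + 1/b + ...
1/10 + 1/128 + 1/32640

Greedy algorithm:
11/102: ceiling(102/11) = 10, use 1/10
2/255: ceiling(255/2) = 128, use 1/128
1/32640: ceiling(32640/1) = 32640, use 1/32640
Result: 11/102 = 1/10 + 1/128 + 1/32640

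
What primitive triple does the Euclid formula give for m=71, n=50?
(2541, 7100, 7541)

Euclid's formula: a = m² - n², b = 2mn, c = m² + n²
m = 71, n = 50
a = 71² - 50² = 5041 - 2500 = 2541
b = 2 × 71 × 50 = 7100
c = 71² + 50² = 5041 + 2500 = 7541
Verification: 2541² + 7100² = 6456681 + 50410000 = 56866681 = 7541² ✓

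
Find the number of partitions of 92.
72533807

p(n) counts ways to write n as a sum of positive integers (order ignored).
Euler's pentagonal recurrence: p(k) = p(k-1) + p(k-2) - p(k-5) - p(k-7) + p(k-12) + p(k-15) - ... (offsets j(3j∓1)/2, signs ++--, p(0)=1, p(<0)=0).
DP table for k = 0..91: p(0)=1, p(1)=1, p(2)=2, p(3)=3, p(4)=5, p(5)=7, p(6)=11, p(7)=15, p(8)=22, p(9)=30, p(10)=42, p(11)=56, p(12)=77, p(13)=101, p(14)=135, p(15)=176, p(16)=231, p(17)=297, p(18)=385, p(19)=490, p(20)=627, p(21)=792, p(22)=1002, p(23)=1255, p(24)=1575, p(25)=1958, p(26)=2436, p(27)=3010, p(28)=3718, p(29)=4565, p(30)=5604, p(31)=6842, p(32)=8349, p(33)=10143, p(34)=12310, p(35)=14883, p(36)=17977, p(37)=21637, p(38)=26015, p(39)=31185, p(40)=37338, p(41)=44583, p(42)=53174, p(43)=63261, p(44)=75175, p(45)=89134, p(46)=105558, p(47)=124754, p(48)=147273, p(49)=173525, p(50)=204226, p(51)=239943, p(52)=281589, p(53)=329931, p(54)=386155, p(55)=451276, p(56)=526823, p(57)=614154, p(58)=715220, p(59)=831820, p(60)=966467, p(61)=1121505, p(62)=1300156, p(63)=1505499, p(64)=1741630, p(65)=2012558, p(66)=2323520, p(67)=2679689, p(68)=3087735, p(69)=3554345, p(70)=4087968, p(71)=4697205, p(72)=5392783, p(73)=6185689, p(74)=7089500, p(75)=8118264, p(76)=9289091, p(77)=10619863, p(78)=12132164, p(79)=13848650, p(80)=15796476, p(81)=18004327, p(82)=20506255, p(83)=23338469, p(84)=26543660, p(85)=30167357, p(86)=34262962, p(87)=38887673, p(88)=44108109, p(89)=49995925, p(90)=56634173, p(91)=64112359.
Final step: p(92) = p(91) + p(90) - p(87) - p(85) + p(80) + p(77) - p(70) - p(66) + p(57) + p(52) - p(41) - p(35) + p(22) + p(15) - p(0)
= 64112359 + 56634173 - 38887673 - 30167357 + 15796476 + 10619863 - 4087968 - 2323520 + 614154 + 281589 - 44583 - 14883 + 1002 + 176 - 1
= 72533807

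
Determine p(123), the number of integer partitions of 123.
2552338241

p(n) counts ways to write n as a sum of positive integers (order ignored).
Euler's pentagonal recurrence: p(k) = p(k-1) + p(k-2) - p(k-5) - p(k-7) + p(k-12) + p(k-15) - ... (offsets j(3j∓1)/2, signs ++--, p(0)=1, p(<0)=0).
DP table for k = 0..122: p(0)=1, p(1)=1, p(2)=2, p(3)=3, p(4)=5, p(5)=7, p(6)=11, p(7)=15, p(8)=22, p(9)=30, p(10)=42, p(11)=56, p(12)=77, p(13)=101, p(14)=135, p(15)=176, p(16)=231, p(17)=297, p(18)=385, p(19)=490, p(20)=627, p(21)=792, p(22)=1002, p(23)=1255, p(24)=1575, p(25)=1958, p(26)=2436, p(27)=3010, p(28)=3718, p(29)=4565, p(30)=5604, p(31)=6842, p(32)=8349, p(33)=10143, p(34)=12310, p(35)=14883, p(36)=17977, p(37)=21637, p(38)=26015, p(39)=31185, p(40)=37338, p(41)=44583, p(42)=53174, p(43)=63261, p(44)=75175, p(45)=89134, p(46)=105558, p(47)=124754, p(48)=147273, p(49)=173525, p(50)=204226, p(51)=239943, p(52)=281589, p(53)=329931, p(54)=386155, p(55)=451276, p(56)=526823, p(57)=614154, p(58)=715220, p(59)=831820, p(60)=966467, p(61)=1121505, p(62)=1300156, p(63)=1505499, p(64)=1741630, p(65)=2012558, p(66)=2323520, p(67)=2679689, p(68)=3087735, p(69)=3554345, p(70)=4087968, p(71)=4697205, p(72)=5392783, p(73)=6185689, p(74)=7089500, p(75)=8118264, p(76)=9289091, p(77)=10619863, p(78)=12132164, p(79)=13848650, p(80)=15796476, p(81)=18004327, p(82)=20506255, p(83)=23338469, p(84)=26543660, p(85)=30167357, p(86)=34262962, p(87)=38887673, p(88)=44108109, p(89)=49995925, p(90)=56634173, p(91)=64112359, p(92)=72533807, p(93)=82010177, p(94)=92669720, p(95)=104651419, p(96)=118114304, p(97)=133230930, p(98)=150198136, p(99)=169229875, p(100)=190569292, p(101)=214481126, p(102)=241265379, p(103)=271248950, p(104)=304801365, p(105)=342325709, p(106)=384276336, p(107)=431149389, p(108)=483502844, p(109)=541946240, p(110)=607163746, p(111)=679903203, p(112)=761002156, p(113)=851376628, p(114)=952050665, p(115)=1064144451, p(116)=1188908248, p(117)=1327710076, p(118)=1482074143, p(119)=1653668665, p(120)=1844349560, p(121)=2056148051, p(122)=2291320912.
Final step: p(123) = p(122) + p(121) - p(118) - p(116) + p(111) + p(108) - p(101) - p(97) + p(88) + p(83) - p(72) - p(66) + p(53) + p(46) - p(31) - p(23) + p(6)
= 2291320912 + 2056148051 - 1482074143 - 1188908248 + 679903203 + 483502844 - 214481126 - 133230930 + 44108109 + 23338469 - 5392783 - 2323520 + 329931 + 105558 - 6842 - 1255 + 11
= 2552338241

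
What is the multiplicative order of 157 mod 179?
178

179 is prime, so ord(157) divides φ(179) = 178.
Divisors of 178: 1, 2, 89, 178.
Repeated squaring: 157^1 ≡ 157, 157^2 ≡ 126, 157^4 ≡ 124, 157^8 ≡ 161, 157^16 ≡ 145, 157^32 ≡ 82, 157^64 ≡ 101, 157^128 ≡ 177 (mod 179).
Test 157^d mod 179 for each divisor d in increasing order:
157^1 ≡ 157
157^2 ≡ 126
157^89 = 157^64·157^16·157^8·157^1 ≡ 178
157^178 = 157^128·157^32·157^16·157^2 ≡ 1  ← first divisor giving 1
The order is 178.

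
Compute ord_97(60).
96

97 is prime, so ord(60) divides φ(97) = 96.
Divisors of 96: 1, 2, 3, 4, 6, 8, 12, 16, 24, 32, 48, 96.
Repeated squaring: 60^1 ≡ 60, 60^2 ≡ 11, 60^4 ≡ 24, 60^8 ≡ 91, 60^16 ≡ 36, 60^32 ≡ 35, 60^64 ≡ 61 (mod 97).
Test 60^d mod 97 for each divisor d in increasing order:
60^1 ≡ 60
60^2 ≡ 11
60^3 = 60^2·60^1 ≡ 78
60^4 ≡ 24
60^6 = 60^4·60^2 ≡ 70
60^8 ≡ 91
60^12 = 60^8·60^4 ≡ 50
60^16 ≡ 36
60^24 = 60^16·60^8 ≡ 75
60^32 ≡ 35
60^48 = 60^32·60^16 ≡ 96
60^96 = 60^64·60^32 ≡ 1  ← first divisor giving 1
The order is 96.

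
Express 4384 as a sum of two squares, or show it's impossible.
28² + 60² (a=28, b=60)

Factorization: 4384 = 2^5 × 137
By Fermat: n is sum of two squares iff every prime p ≡ 3 (mod 4) appears to even power.
All primes ≡ 3 (mod 4) appear to even power.
Search a = 0, 1, 2, … for 4384 - a² a perfect square: first hit at a = 28: 4384 - 784 = 3600 = 60².
4384 = 28² + 60² = 784 + 3600 ✓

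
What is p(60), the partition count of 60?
966467

p(n) counts ways to write n as a sum of positive integers (order ignored).
Euler's pentagonal recurrence: p(k) = p(k-1) + p(k-2) - p(k-5) - p(k-7) + p(k-12) + p(k-15) - ... (offsets j(3j∓1)/2, signs ++--, p(0)=1, p(<0)=0).
DP table for k = 0..59: p(0)=1, p(1)=1, p(2)=2, p(3)=3, p(4)=5, p(5)=7, p(6)=11, p(7)=15, p(8)=22, p(9)=30, p(10)=42, p(11)=56, p(12)=77, p(13)=101, p(14)=135, p(15)=176, p(16)=231, p(17)=297, p(18)=385, p(19)=490, p(20)=627, p(21)=792, p(22)=1002, p(23)=1255, p(24)=1575, p(25)=1958, p(26)=2436, p(27)=3010, p(28)=3718, p(29)=4565, p(30)=5604, p(31)=6842, p(32)=8349, p(33)=10143, p(34)=12310, p(35)=14883, p(36)=17977, p(37)=21637, p(38)=26015, p(39)=31185, p(40)=37338, p(41)=44583, p(42)=53174, p(43)=63261, p(44)=75175, p(45)=89134, p(46)=105558, p(47)=124754, p(48)=147273, p(49)=173525, p(50)=204226, p(51)=239943, p(52)=281589, p(53)=329931, p(54)=386155, p(55)=451276, p(56)=526823, p(57)=614154, p(58)=715220, p(59)=831820.
Final step: p(60) = p(59) + p(58) - p(55) - p(53) + p(48) + p(45) - p(38) - p(34) + p(25) + p(20) - p(9) - p(3)
= 831820 + 715220 - 451276 - 329931 + 147273 + 89134 - 26015 - 12310 + 1958 + 627 - 30 - 3
= 966467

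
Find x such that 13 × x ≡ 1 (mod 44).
17

gcd(13, 44) = 1, so the inverse exists.
Extended Euclidean algorithm on (44, 13):
44 = 3 × 13 + 5  ⟹  5 = (1)·44 + (-3)·13
13 = 2 × 5 + 3  ⟹  3 = (-2)·44 + (7)·13
5 = 1 × 3 + 2  ⟹  2 = (3)·44 + (-10)·13
3 = 1 × 2 + 1  ⟹  1 = (-5)·44 + (17)·13
So (17)·13 ≡ 1 (mod 44), i.e. 13^(-1) ≡ 17 (mod 44).
Check: 13 × 17 = 221 ≡ 1 (mod 44)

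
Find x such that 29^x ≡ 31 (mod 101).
24

Baby-step giant-step with step n = ⌈√101⌉ = 11.
Baby steps 29^j mod 101 (j:value) for j=0..10: 0:1, 1:29, 2:33, 3:48, 4:79, 5:69, 6:82, 7:55, 8:80, 9:98, 10:14.
Giant-step multiplier: 29^(-11) ≡ 29^(100-11) = 29^89 ≡ 51 (mod 101).
Giant steps γ_i = 31·51^i mod 101: γ_0=31, γ_1=66, γ_2=33 (in table at j=2).
x = i·n + j = 2·11 + 2 = 24.
Check: 29^24 ≡ 31 (mod 101).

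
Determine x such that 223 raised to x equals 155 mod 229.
13

Baby-step giant-step with step n = ⌈√229⌉ = 16.
Baby steps 223^j mod 229 (j:value) for j=0..15: 0:1, 1:223, 2:36, 3:13, 4:151, 5:10, 6:169, 7:131, 8:130, 9:136, 10:100, 11:87, 12:165, 13:155, 14:215, 15:84.
h = 155 is already in the table at j=13, so x = 13.
Check: 223^13 ≡ 155 (mod 229).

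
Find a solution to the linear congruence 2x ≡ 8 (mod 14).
x ≡ 4 (mod 7)

gcd(2, 14) = 2, which divides 8, so solutions exist.
Divide through by 2: x ≡ 4 (mod 7).
The coefficient of x is now 1, so x ≡ 4 (mod 7).
Check: 2 × 4 = 8 ≡ 8 (mod 14).
x ≡ 4 (mod 7), giving 2 solutions mod 14.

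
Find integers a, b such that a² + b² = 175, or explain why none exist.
Not possible

Factorization: 175 = 5^2 × 7
By Fermat: n is sum of two squares iff every prime p ≡ 3 (mod 4) appears to even power.
Prime(s) ≡ 3 (mod 4) with odd exponent: [(7, 1)]
Therefore 175 cannot be expressed as a² + b².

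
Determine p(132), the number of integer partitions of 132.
6620830889

p(n) counts ways to write n as a sum of positive integers (order ignored).
Euler's pentagonal recurrence: p(k) = p(k-1) + p(k-2) - p(k-5) - p(k-7) + p(k-12) + p(k-15) - ... (offsets j(3j∓1)/2, signs ++--, p(0)=1, p(<0)=0).
DP table for k = 0..131: p(0)=1, p(1)=1, p(2)=2, p(3)=3, p(4)=5, p(5)=7, p(6)=11, p(7)=15, p(8)=22, p(9)=30, p(10)=42, p(11)=56, p(12)=77, p(13)=101, p(14)=135, p(15)=176, p(16)=231, p(17)=297, p(18)=385, p(19)=490, p(20)=627, p(21)=792, p(22)=1002, p(23)=1255, p(24)=1575, p(25)=1958, p(26)=2436, p(27)=3010, p(28)=3718, p(29)=4565, p(30)=5604, p(31)=6842, p(32)=8349, p(33)=10143, p(34)=12310, p(35)=14883, p(36)=17977, p(37)=21637, p(38)=26015, p(39)=31185, p(40)=37338, p(41)=44583, p(42)=53174, p(43)=63261, p(44)=75175, p(45)=89134, p(46)=105558, p(47)=124754, p(48)=147273, p(49)=173525, p(50)=204226, p(51)=239943, p(52)=281589, p(53)=329931, p(54)=386155, p(55)=451276, p(56)=526823, p(57)=614154, p(58)=715220, p(59)=831820, p(60)=966467, p(61)=1121505, p(62)=1300156, p(63)=1505499, p(64)=1741630, p(65)=2012558, p(66)=2323520, p(67)=2679689, p(68)=3087735, p(69)=3554345, p(70)=4087968, p(71)=4697205, p(72)=5392783, p(73)=6185689, p(74)=7089500, p(75)=8118264, p(76)=9289091, p(77)=10619863, p(78)=12132164, p(79)=13848650, p(80)=15796476, p(81)=18004327, p(82)=20506255, p(83)=23338469, p(84)=26543660, p(85)=30167357, p(86)=34262962, p(87)=38887673, p(88)=44108109, p(89)=49995925, p(90)=56634173, p(91)=64112359, p(92)=72533807, p(93)=82010177, p(94)=92669720, p(95)=104651419, p(96)=118114304, p(97)=133230930, p(98)=150198136, p(99)=169229875, p(100)=190569292, p(101)=214481126, p(102)=241265379, p(103)=271248950, p(104)=304801365, p(105)=342325709, p(106)=384276336, p(107)=431149389, p(108)=483502844, p(109)=541946240, p(110)=607163746, p(111)=679903203, p(112)=761002156, p(113)=851376628, p(114)=952050665, p(115)=1064144451, p(116)=1188908248, p(117)=1327710076, p(118)=1482074143, p(119)=1653668665, p(120)=1844349560, p(121)=2056148051, p(122)=2291320912, p(123)=2552338241, p(124)=2841940500, p(125)=3163127352, p(126)=3519222692, p(127)=3913864295, p(128)=4351078600, p(129)=4835271870, p(130)=5371315400, p(131)=5964539504.
Final step: p(132) = p(131) + p(130) - p(127) - p(125) + p(120) + p(117) - p(110) - p(106) + p(97) + p(92) - p(81) - p(75) + p(62) + p(55) - p(40) - p(32) + p(15) + p(6)
= 5964539504 + 5371315400 - 3913864295 - 3163127352 + 1844349560 + 1327710076 - 607163746 - 384276336 + 133230930 + 72533807 - 18004327 - 8118264 + 1300156 + 451276 - 37338 - 8349 + 176 + 11
= 6620830889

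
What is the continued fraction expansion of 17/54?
[0; 3, 5, 1, 2]

Euclidean algorithm steps:
17 = 0 × 54 + 17
54 = 3 × 17 + 3
17 = 5 × 3 + 2
3 = 1 × 2 + 1
2 = 2 × 1 + 0
Continued fraction: [0; 3, 5, 1, 2]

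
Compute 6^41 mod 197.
33

Repeated squaring. Binary of 41 = 101001.
6^1 ≡ 6 (mod 197); 6^2 ≡ 36 (mod 197); 6^4 ≡ 114 (mod 197); 6^8 ≡ 191 (mod 197); 6^16 ≡ 36 (mod 197); 6^32 ≡ 114 (mod 197)
6^41 = 6^1 × 6^8 × 6^32 ≡ 33 (mod 197)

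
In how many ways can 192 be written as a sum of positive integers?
1987276856363

p(n) counts ways to write n as a sum of positive integers (order ignored).
Euler's pentagonal recurrence: p(k) = p(k-1) + p(k-2) - p(k-5) - p(k-7) + p(k-12) + p(k-15) - ... (offsets j(3j∓1)/2, signs ++--, p(0)=1, p(<0)=0).
DP table for k = 0..191: p(0)=1, p(1)=1, p(2)=2, p(3)=3, p(4)=5, p(5)=7, p(6)=11, p(7)=15, p(8)=22, p(9)=30, p(10)=42, p(11)=56, p(12)=77, p(13)=101, p(14)=135, p(15)=176, p(16)=231, p(17)=297, p(18)=385, p(19)=490, p(20)=627, p(21)=792, p(22)=1002, p(23)=1255, p(24)=1575, p(25)=1958, p(26)=2436, p(27)=3010, p(28)=3718, p(29)=4565, p(30)=5604, p(31)=6842, p(32)=8349, p(33)=10143, p(34)=12310, p(35)=14883, p(36)=17977, p(37)=21637, p(38)=26015, p(39)=31185, p(40)=37338, p(41)=44583, p(42)=53174, p(43)=63261, p(44)=75175, p(45)=89134, p(46)=105558, p(47)=124754, p(48)=147273, p(49)=173525, p(50)=204226, p(51)=239943, p(52)=281589, p(53)=329931, p(54)=386155, p(55)=451276, p(56)=526823, p(57)=614154, p(58)=715220, p(59)=831820, p(60)=966467, p(61)=1121505, p(62)=1300156, p(63)=1505499, p(64)=1741630, p(65)=2012558, p(66)=2323520, p(67)=2679689, p(68)=3087735, p(69)=3554345, p(70)=4087968, p(71)=4697205, p(72)=5392783, p(73)=6185689, p(74)=7089500, p(75)=8118264, p(76)=9289091, p(77)=10619863, p(78)=12132164, p(79)=13848650, p(80)=15796476, p(81)=18004327, p(82)=20506255, p(83)=23338469, p(84)=26543660, p(85)=30167357, p(86)=34262962, p(87)=38887673, p(88)=44108109, p(89)=49995925, p(90)=56634173, p(91)=64112359, p(92)=72533807, p(93)=82010177, p(94)=92669720, p(95)=104651419, p(96)=118114304, p(97)=133230930, p(98)=150198136, p(99)=169229875, p(100)=190569292, p(101)=214481126, p(102)=241265379, p(103)=271248950, p(104)=304801365, p(105)=342325709, p(106)=384276336, p(107)=431149389, p(108)=483502844, p(109)=541946240, p(110)=607163746, p(111)=679903203, p(112)=761002156, p(113)=851376628, p(114)=952050665, p(115)=1064144451, p(116)=1188908248, p(117)=1327710076, p(118)=1482074143, p(119)=1653668665, p(120)=1844349560, p(121)=2056148051, p(122)=2291320912, p(123)=2552338241, p(124)=2841940500, p(125)=3163127352, p(126)=3519222692, p(127)=3913864295, p(128)=4351078600, p(129)=4835271870, p(130)=5371315400, p(131)=5964539504, p(132)=6620830889, p(133)=7346629512, p(134)=8149040695, p(135)=9035836076, p(136)=10015581680, p(137)=11097645016, p(138)=12292341831, p(139)=13610949895, p(140)=15065878135, p(141)=16670689208, p(142)=18440293320, p(143)=20390982757, p(144)=22540654445, p(145)=24908858009, p(146)=27517052599, p(147)=30388671978, p(148)=33549419497, p(149)=37027355200, p(150)=40853235313, p(151)=45060624582, p(152)=49686288421, p(153)=54770336324, p(154)=60356673280, p(155)=66493182097, p(156)=73232243759, p(157)=80630964769, p(158)=88751778802, p(159)=97662728555, p(160)=107438159466, p(161)=118159068427, p(162)=129913904637, p(163)=142798995930, p(164)=156919475295, p(165)=172389800255, p(166)=189334822579, p(167)=207890420102, p(168)=228204732751, p(169)=250438925115, p(170)=274768617130, p(171)=301384802048, p(172)=330495499613, p(173)=362326859895, p(174)=397125074750, p(175)=435157697830, p(176)=476715857290, p(177)=522115831195, p(178)=571701605655, p(179)=625846753120, p(180)=684957390936, p(181)=749474411781, p(182)=819876908323, p(183)=896684817527, p(184)=980462880430, p(185)=1071823774337, p(186)=1171432692373, p(187)=1280011042268, p(188)=1398341745571, p(189)=1527273599625, p(190)=1667727404093, p(191)=1820701100652.
Final step: p(192) = p(191) + p(190) - p(187) - p(185) + p(180) + p(177) - p(170) - p(166) + p(157) + p(152) - p(141) - p(135) + p(122) + p(115) - p(100) - p(92) + p(75) + p(66) - p(47) - p(37) + p(16) + p(5)
= 1820701100652 + 1667727404093 - 1280011042268 - 1071823774337 + 684957390936 + 522115831195 - 274768617130 - 189334822579 + 80630964769 + 49686288421 - 16670689208 - 9035836076 + 2291320912 + 1064144451 - 190569292 - 72533807 + 8118264 + 2323520 - 124754 - 21637 + 231 + 7
= 1987276856363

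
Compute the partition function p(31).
6842

p(n) counts ways to write n as a sum of positive integers (order ignored).
Euler's pentagonal recurrence: p(k) = p(k-1) + p(k-2) - p(k-5) - p(k-7) + p(k-12) + p(k-15) - ... (offsets j(3j∓1)/2, signs ++--, p(0)=1, p(<0)=0).
DP table for k = 0..30: p(0)=1, p(1)=1, p(2)=2, p(3)=3, p(4)=5, p(5)=7, p(6)=11, p(7)=15, p(8)=22, p(9)=30, p(10)=42, p(11)=56, p(12)=77, p(13)=101, p(14)=135, p(15)=176, p(16)=231, p(17)=297, p(18)=385, p(19)=490, p(20)=627, p(21)=792, p(22)=1002, p(23)=1255, p(24)=1575, p(25)=1958, p(26)=2436, p(27)=3010, p(28)=3718, p(29)=4565, p(30)=5604.
Final step: p(31) = p(30) + p(29) - p(26) - p(24) + p(19) + p(16) - p(9) - p(5)
= 5604 + 4565 - 2436 - 1575 + 490 + 231 - 30 - 7
= 6842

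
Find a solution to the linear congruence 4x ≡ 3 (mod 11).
x ≡ 9 (mod 11)

gcd(4, 11) = 1, which divides 3, so solutions exist.
Find 4^(-1) mod 11 by the extended Euclidean algorithm:
11 = 2 × 4 + 3  ⟹  3 = (1)·11 + (-2)·4
4 = 1 × 3 + 1  ⟹  1 = (-1)·11 + (3)·4
So (3)·4 ≡ 1 (mod 11), i.e. 4^(-1) ≡ 3 (mod 11).
x ≡ 3 × 3 = 9 ≡ 9 (mod 11).
Check: 4 × 9 = 36 ≡ 3 (mod 11).
Unique solution: x ≡ 9 (mod 11)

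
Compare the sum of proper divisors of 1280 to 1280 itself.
abundant

Proper divisors of 1280: sum = 1 + 2 + 4 + 5 + 8 + 10 + 16 + 20 + ... + 160 + 256 + 320 + 640 (17 divisors) = 1786
Since 1786 > 1280, 1280 is abundant.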